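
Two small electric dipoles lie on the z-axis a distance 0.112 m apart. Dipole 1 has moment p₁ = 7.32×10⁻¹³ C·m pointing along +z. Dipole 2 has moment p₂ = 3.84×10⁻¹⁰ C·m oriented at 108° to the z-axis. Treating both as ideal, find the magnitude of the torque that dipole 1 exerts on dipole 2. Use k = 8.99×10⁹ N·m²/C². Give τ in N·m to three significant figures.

τ ≈ 3.42×10⁻⁹ N·m

The second dipole sits on the axis of the first, so the field there is axial: E₁ = 2kp₁/r³ along +z.
E₁ = 2(8.99×10⁹)(7.32×10⁻¹³)/(0.112)³ = 9.368 N/C.
Torque on the second dipole: τ = p₂ E₁ sinθ.
τ = (3.84×10⁻¹⁰)(9.368)·sin108° = 3.421×10⁻⁹ N·m.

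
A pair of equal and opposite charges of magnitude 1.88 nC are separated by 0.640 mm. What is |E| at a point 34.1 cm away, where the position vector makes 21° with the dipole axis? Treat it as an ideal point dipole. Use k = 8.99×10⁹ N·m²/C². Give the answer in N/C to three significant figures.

E ≈ 0.519 N/C

Dipole moment p = qd = (1.88×10⁻⁹ C)(6.40×10⁻⁴ m) = 1.203×10⁻¹² C·m.
At angle θ the dipole field magnitude is E = (kp/r³)·√(1 + 3cos²θ).
kp/r³ = (8.99×10⁹)(1.203×10⁻¹²) / (0.341)³ = 0.2727 N/C.
√(1 + 3cos²21°) = √(1 + 3·0.8716) = √3.6147 ≈ 1.9012.
E ≈ 0.2727 × 1.901 = 0.5186 N/C.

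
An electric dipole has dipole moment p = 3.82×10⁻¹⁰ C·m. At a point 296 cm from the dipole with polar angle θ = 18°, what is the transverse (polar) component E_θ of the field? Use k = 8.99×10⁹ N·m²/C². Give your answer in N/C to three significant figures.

E_θ ≈ 0.0409 N/C

For a dipole, E_θ = (kp sinθ)/r³.
kp/r³ = (8.99×10⁹)(3.82×10⁻¹⁰)/(2.96)³ = 0.1324 N/C.
E_θ = 0.1324·sin18° = 0.04092 N/C.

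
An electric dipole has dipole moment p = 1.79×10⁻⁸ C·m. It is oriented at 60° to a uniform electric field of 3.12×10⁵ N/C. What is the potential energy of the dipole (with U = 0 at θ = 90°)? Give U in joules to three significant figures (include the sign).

U = −p·E = −pE cosθ.
U = −(1.79×10⁻⁸)(3.12×10⁵)·cos60° = -0.002792 J.

U ≈ -0.00279 J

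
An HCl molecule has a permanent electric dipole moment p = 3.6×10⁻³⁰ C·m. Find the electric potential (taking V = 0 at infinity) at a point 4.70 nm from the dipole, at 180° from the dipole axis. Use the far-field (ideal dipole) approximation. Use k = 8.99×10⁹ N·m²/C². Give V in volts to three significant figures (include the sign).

V ≈ -0.00147 V

The dipole potential is V = kp cosθ / r².
V = (8.99×10⁹)(3.60×10⁻³⁰)·cos180° / (4.70×10⁻⁹)² = -0.001465 V.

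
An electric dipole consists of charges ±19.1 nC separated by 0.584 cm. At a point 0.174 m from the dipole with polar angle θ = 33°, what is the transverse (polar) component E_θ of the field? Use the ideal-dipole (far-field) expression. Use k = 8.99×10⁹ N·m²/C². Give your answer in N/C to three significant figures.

E_θ ≈ 104 N/C

Dipole moment p = qd = (1.91×10⁻⁸ C)(0.00584 m) = 1.115×10⁻¹⁰ C·m.
For a dipole, E_θ = (kp sinθ)/r³.
kp/r³ = (8.99×10⁹)(1.115×10⁻¹⁰)/(0.174)³ = 190.3 N/C.
E_θ = 190.3·sin33° = 103.6 N/C.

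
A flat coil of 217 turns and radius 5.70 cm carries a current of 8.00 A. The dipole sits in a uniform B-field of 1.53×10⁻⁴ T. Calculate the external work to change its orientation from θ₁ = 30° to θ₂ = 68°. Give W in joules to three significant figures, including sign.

m = NIA = NIπa² = 217·(8.00)·π·(0.0570)² = 17.72 A·m².
W_ext = ΔU = −mB cosθ₂ + mB cosθ₁ = mB(cosθ₁ − cosθ₂).
W = (17.72)(1.53×10⁻⁴)·(cos30° − cos68°) = (0.002711)·(+0.4914) = 0.001332 J.

W ≈ 0.00133 J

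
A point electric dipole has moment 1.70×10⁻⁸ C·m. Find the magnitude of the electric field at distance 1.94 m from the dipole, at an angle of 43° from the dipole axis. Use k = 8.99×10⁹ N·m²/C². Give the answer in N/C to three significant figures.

E ≈ 33.8 N/C

At angle θ the dipole field magnitude is E = (kp/r³)·√(1 + 3cos²θ).
kp/r³ = (8.99×10⁹)(1.70×10⁻⁸) / (1.94)³ = 20.93 N/C.
√(1 + 3cos²43°) = √(1 + 3·0.5349) = √2.6046 ≈ 1.6139.
E ≈ 20.93 × 1.614 = 33.78 N/C.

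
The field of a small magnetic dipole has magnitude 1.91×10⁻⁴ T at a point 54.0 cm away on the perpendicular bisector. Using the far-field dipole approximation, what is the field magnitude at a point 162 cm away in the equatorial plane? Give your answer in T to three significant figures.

B ≈ 7.07×10⁻⁶ T

Dipole fields scale as 1/r³ in the far field; the geometry is the same at both points.
B₂ = B₁ · (r₁/r₂)³ = 1.91×10⁻⁴ · (54.0/162)³.
(r₁/r₂)³ = (0.3333)³ = 0.03704.
B₂ ≈ 7.074×10⁻⁶ T.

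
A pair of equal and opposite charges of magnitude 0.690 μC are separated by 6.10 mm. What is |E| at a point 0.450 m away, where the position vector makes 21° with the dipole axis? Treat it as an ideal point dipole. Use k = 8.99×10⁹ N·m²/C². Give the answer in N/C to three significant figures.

Dipole moment p = qd = (6.90×10⁻⁷ C)(0.00610 m) = 4.209×10⁻⁹ C·m.
At angle θ the dipole field magnitude is E = (kp/r³)·√(1 + 3cos²θ).
kp/r³ = (8.99×10⁹)(4.209×10⁻⁹) / (0.450)³ = 415.2 N/C.
√(1 + 3cos²21°) = √(1 + 3·0.8716) = √3.6147 ≈ 1.9012.
E ≈ 415.2 × 1.901 = 789.5 N/C.

E ≈ 789 N/C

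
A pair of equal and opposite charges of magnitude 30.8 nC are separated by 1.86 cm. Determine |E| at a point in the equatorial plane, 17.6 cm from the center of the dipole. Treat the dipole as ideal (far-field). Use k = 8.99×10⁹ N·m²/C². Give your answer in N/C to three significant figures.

Dipole moment p = qd = (3.08×10⁻⁸ C)(0.0186 m) = 5.729×10⁻¹⁰ C·m.
On the perpendicular bisector E = kp/r³ (half the axial value at the same distance).
E = (8.99×10⁹)(5.729×10⁻¹⁰) / (0.176)³ = 944.7 N/C.

E ≈ 945 N/C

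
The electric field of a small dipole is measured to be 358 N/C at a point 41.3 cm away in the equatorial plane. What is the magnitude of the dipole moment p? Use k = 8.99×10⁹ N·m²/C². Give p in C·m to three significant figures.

In the equatorial plane E = kp/r³, so p = Er³/(k).
p = (358)·(0.413)³ / (8.99×10⁹) = 2.805×10⁻⁹ C·m.

p ≈ 2.81×10⁻⁹ C·m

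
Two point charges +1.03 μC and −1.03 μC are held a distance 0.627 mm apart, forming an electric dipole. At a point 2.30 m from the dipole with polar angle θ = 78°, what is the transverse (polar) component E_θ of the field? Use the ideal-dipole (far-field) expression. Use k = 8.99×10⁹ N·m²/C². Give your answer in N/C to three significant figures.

E_θ ≈ 0.467 N/C

Dipole moment p = qd = (1.03×10⁻⁶ C)(6.27×10⁻⁴ m) = 6.458×10⁻¹⁰ C·m.
For a dipole, E_θ = (kp sinθ)/r³.
kp/r³ = (8.99×10⁹)(6.458×10⁻¹⁰)/(2.30)³ = 0.4772 N/C.
E_θ = 0.4772·sin78° = 0.4667 N/C.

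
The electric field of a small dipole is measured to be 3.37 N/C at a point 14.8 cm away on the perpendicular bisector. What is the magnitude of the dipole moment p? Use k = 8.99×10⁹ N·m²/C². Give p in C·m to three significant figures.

p ≈ 1.22×10⁻¹² C·m

In the equatorial plane E = kp/r³, so p = Er³/(k).
p = (3.37)·(0.148)³ / (8.99×10⁹) = 1.215×10⁻¹² C·m.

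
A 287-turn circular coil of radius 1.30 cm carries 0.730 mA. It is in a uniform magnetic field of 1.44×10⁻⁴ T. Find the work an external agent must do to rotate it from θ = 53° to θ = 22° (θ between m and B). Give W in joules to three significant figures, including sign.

W ≈ -5.21×10⁻⁹ J

m = NIA = NIπa² = 287·(7.30×10⁻⁴)·π·(0.0130)² = 1.112×10⁻⁴ A·m².
W_ext = ΔU = −mB cosθ₂ + mB cosθ₁ = mB(cosθ₁ − cosθ₂).
W = (1.112×10⁻⁴)(1.44×10⁻⁴)·(cos53° − cos22°) = (1.601×10⁻⁸)·(-0.3254) = -5.210×10⁻⁹ J.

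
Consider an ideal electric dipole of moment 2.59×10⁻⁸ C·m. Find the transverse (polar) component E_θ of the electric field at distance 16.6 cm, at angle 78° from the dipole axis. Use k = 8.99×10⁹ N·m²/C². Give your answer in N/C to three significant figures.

E_θ ≈ 4.98×10⁴ N/C

For a dipole, E_θ = (kp sinθ)/r³.
kp/r³ = (8.99×10⁹)(2.59×10⁻⁸)/(0.166)³ = 5.090×10⁴ N/C.
E_θ = 5.090×10⁴·sin78° = 4.979×10⁴ N/C.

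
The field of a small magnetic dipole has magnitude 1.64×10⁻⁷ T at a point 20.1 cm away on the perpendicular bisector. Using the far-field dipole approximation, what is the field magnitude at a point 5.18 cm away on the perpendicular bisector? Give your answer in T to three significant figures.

B ≈ 9.58×10⁻⁶ T

Dipole fields scale as 1/r³ in the far field; the geometry is the same at both points.
B₂ = B₁ · (r₁/r₂)³ = 1.64×10⁻⁷ · (20.1/5.18)³.
(r₁/r₂)³ = (3.88)³ = 58.43.
B₂ ≈ 9.582×10⁻⁶ T.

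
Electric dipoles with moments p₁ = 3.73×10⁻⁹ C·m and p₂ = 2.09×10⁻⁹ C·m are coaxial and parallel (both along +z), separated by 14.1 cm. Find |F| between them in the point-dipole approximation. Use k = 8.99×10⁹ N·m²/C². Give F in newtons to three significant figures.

F ≈ 0.00106 N

On-axis field of dipole 1 at distance r: E = 2kp₁/r³. Force on dipole 2 is F = p₂·dE/dr (gradient along axis).
dE/dr = −6kp₁/r⁴, so |F| = 6kp₁p₂/r⁴ (attractive for aligned moments).
F = 6(8.99×10⁹)(3.73×10⁻⁹)(2.09×10⁻⁹)/(0.141)⁴ = 0.001064 N.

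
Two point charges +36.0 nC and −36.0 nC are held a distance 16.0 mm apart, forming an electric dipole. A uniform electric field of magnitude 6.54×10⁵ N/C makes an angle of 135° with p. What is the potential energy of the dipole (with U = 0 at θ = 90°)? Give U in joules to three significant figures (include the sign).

U ≈ 2.66×10⁻⁴ J

Dipole moment p = qd = (3.60×10⁻⁸ C)(0.0160 m) = 5.76×10⁻¹⁰ C·m.
U = −p·E = −pE cosθ.
U = −(5.76×10⁻¹⁰)(6.54×10⁵)·cos135° = 2.664×10⁻⁴ J.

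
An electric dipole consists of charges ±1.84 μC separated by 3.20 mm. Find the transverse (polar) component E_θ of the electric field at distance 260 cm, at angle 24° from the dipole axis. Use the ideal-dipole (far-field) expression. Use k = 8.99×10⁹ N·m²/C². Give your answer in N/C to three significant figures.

Dipole moment p = qd = (1.84×10⁻⁶ C)(0.00320 m) = 5.888×10⁻⁹ C·m.
For a dipole, E_θ = (kp sinθ)/r³.
kp/r³ = (8.99×10⁹)(5.888×10⁻⁹)/(2.60)³ = 3.012 N/C.
E_θ = 3.012·sin24° = 1.225 N/C.

E_θ ≈ 1.22 N/C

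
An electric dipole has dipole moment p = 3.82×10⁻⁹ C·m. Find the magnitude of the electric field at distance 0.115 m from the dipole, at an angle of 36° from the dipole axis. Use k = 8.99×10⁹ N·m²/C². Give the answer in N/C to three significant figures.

E ≈ 3.89×10⁴ N/C

At angle θ the dipole field magnitude is E = (kp/r³)·√(1 + 3cos²θ).
kp/r³ = (8.99×10⁹)(3.82×10⁻⁹) / (0.115)³ = 2.258×10⁴ N/C.
√(1 + 3cos²36°) = √(1 + 3·0.6545) = √2.9635 ≈ 1.7215.
E ≈ 2.258×10⁴ × 1.721 = 3.887×10⁴ N/C.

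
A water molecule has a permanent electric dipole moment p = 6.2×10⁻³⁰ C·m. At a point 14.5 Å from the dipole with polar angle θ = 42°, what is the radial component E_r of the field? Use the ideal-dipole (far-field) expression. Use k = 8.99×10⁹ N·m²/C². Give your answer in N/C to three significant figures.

For a dipole, E_r = (2kp cosθ)/r³.
kp/r³ = (8.99×10⁹)(6.20×10⁻³⁰)/(1.45×10⁻⁹)³ = 1.828×10⁷ N/C.
E_r = 2·1.828×10⁷·cos42° = 2.717×10⁷ N/C.

E_r ≈ 2.72×10⁷ N/C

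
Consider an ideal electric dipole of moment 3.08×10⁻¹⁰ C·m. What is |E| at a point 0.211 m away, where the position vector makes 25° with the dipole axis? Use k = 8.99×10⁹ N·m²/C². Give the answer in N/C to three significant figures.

E ≈ 549 N/C

At angle θ the dipole field magnitude is E = (kp/r³)·√(1 + 3cos²θ).
kp/r³ = (8.99×10⁹)(3.08×10⁻¹⁰) / (0.211)³ = 294.8 N/C.
√(1 + 3cos²25°) = √(1 + 3·0.8214) = √3.4642 ≈ 1.8612.
E ≈ 294.8 × 1.861 = 548.6 N/C.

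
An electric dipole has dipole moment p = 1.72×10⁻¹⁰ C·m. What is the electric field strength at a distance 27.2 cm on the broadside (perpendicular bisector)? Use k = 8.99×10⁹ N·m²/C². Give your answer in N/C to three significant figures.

E ≈ 76.8 N/C

On the perpendicular bisector E = kp/r³ (half the axial value at the same distance).
E = (8.99×10⁹)(1.72×10⁻¹⁰) / (0.272)³ = 76.84 N/C.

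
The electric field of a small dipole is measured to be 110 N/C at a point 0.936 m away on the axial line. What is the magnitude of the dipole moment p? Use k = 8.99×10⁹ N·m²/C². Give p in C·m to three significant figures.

p ≈ 5.02×10⁻⁹ C·m

On axis E = 2kp/r³, so p = Er³/(2k).
p = (110)·(0.936)³ / (2·8.99×10⁹) = 5.017×10⁻⁹ C·m.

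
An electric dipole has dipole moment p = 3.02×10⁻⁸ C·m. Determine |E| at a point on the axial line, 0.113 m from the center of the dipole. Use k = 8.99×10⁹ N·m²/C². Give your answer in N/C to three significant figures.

E ≈ 3.76×10⁵ N/C

On the dipole axis E = 2kp/r³.
E = 2·(8.99×10⁹)(3.02×10⁻⁸) / (0.113)³ = 3.763×10⁵ N/C.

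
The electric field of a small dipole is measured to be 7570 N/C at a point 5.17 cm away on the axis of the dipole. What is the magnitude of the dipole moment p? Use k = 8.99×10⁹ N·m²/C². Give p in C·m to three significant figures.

p ≈ 5.82×10⁻¹¹ C·m

On axis E = 2kp/r³, so p = Er³/(2k).
p = (7570)·(0.0517)³ / (2·8.99×10⁹) = 5.818×10⁻¹¹ C·m.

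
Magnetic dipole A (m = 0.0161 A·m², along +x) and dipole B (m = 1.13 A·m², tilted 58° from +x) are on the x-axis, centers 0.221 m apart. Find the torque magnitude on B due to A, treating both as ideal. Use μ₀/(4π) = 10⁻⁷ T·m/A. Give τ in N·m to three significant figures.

Dipole B is on the axis of dipole A, so B₁ there is axial: B₁ = (μ₀/4π)·2m₁/r³ along +x.
B₁ = 2(10⁻⁷)(0.0161)/(0.221)³ = 2.983×10⁻⁷ T.
τ = m₂ B₁ sinθ.
τ = (1.13)(2.983×10⁻⁷)·sin58° = 2.859×10⁻⁷ N·m.

τ ≈ 2.86×10⁻⁷ N·m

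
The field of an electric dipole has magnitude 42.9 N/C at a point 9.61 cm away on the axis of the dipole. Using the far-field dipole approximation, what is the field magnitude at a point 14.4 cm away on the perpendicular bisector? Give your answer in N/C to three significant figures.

E ≈ 6.38 N/C

Dipole fields scale as 1/r³ in the far field.
The axial field is twice the equatorial field at the same r, so the geometry factor is 1/2.
E₂ = E₁ · (1/2) · (r₁/r₂)³ = 42.9 · 0.5 · (9.61/14.4)³.
(r₁/r₂)³ = (0.6674)³ = 0.2972.
E₂ ≈ 6.375 N/C.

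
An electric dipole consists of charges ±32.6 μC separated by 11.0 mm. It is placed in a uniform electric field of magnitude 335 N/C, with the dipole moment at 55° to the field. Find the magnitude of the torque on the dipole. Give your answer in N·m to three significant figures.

τ ≈ 9.84×10⁻⁵ N·m

Dipole moment p = qd = (3.26×10⁻⁵ C)(0.0110 m) = 3.586×10⁻⁷ C·m.
Torque on an electric dipole: τ = pE sinθ.
τ = (3.586×10⁻⁷)(335)·sin55° = 9.841×10⁻⁵ N·m.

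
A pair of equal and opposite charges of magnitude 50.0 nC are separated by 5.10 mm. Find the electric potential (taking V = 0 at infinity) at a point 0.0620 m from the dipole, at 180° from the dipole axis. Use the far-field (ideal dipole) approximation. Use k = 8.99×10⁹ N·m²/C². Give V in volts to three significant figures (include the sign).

V ≈ -596 V

Dipole moment p = qd = (5.00×10⁻⁸ C)(0.00510 m) = 2.55×10⁻¹⁰ C·m.
The dipole potential is V = kp cosθ / r².
V = (8.99×10⁹)(2.55×10⁻¹⁰)·cos180° / (0.0620)² = -596.4 V.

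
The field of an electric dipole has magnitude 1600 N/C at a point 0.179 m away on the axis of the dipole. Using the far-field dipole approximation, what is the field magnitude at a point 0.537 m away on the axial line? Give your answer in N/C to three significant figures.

Dipole fields scale as 1/r³ in the far field; the geometry is the same at both points.
E₂ = E₁ · (r₁/r₂)³ = 1600 · (0.179/0.537)³.
(r₁/r₂)³ = (0.3333)³ = 0.03704.
E₂ ≈ 59.26 N/C.

E ≈ 59.3 N/C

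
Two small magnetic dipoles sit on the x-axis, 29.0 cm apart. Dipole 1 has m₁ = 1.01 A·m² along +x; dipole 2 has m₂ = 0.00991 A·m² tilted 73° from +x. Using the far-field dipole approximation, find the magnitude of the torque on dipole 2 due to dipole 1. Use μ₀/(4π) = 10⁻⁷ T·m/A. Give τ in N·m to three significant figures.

τ ≈ 7.85×10⁻⁸ N·m

Dipole B is on the axis of dipole A, so B₁ there is axial: B₁ = (μ₀/4π)·2m₁/r³ along +x.
B₁ = 2(10⁻⁷)(1.01)/(0.290)³ = 8.282×10⁻⁶ T.
τ = m₂ B₁ sinθ.
τ = (0.00991)(8.282×10⁻⁶)·sin73° = 7.849×10⁻⁸ N·m.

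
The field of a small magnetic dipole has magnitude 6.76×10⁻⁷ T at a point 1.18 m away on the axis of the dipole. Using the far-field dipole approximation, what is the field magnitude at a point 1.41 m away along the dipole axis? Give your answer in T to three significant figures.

Dipole fields scale as 1/r³ in the far field; the geometry is the same at both points.
B₂ = B₁ · (r₁/r₂)³ = 6.76×10⁻⁷ · (1.18/1.41)³.
(r₁/r₂)³ = (0.8369)³ = 0.5861.
B₂ ≈ 3.962×10⁻⁷ T.

B ≈ 3.96×10⁻⁷ T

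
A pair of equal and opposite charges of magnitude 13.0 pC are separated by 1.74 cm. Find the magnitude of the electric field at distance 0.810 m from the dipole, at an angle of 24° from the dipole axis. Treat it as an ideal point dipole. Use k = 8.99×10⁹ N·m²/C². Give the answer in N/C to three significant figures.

Dipole moment p = qd = (1.30×10⁻¹¹ C)(0.0174 m) = 2.262×10⁻¹³ C·m.
At angle θ the dipole field magnitude is E = (kp/r³)·√(1 + 3cos²θ).
kp/r³ = (8.99×10⁹)(2.262×10⁻¹³) / (0.810)³ = 0.003826 N/C.
√(1 + 3cos²24°) = √(1 + 3·0.8346) = √3.5037 ≈ 1.8718.
E ≈ 0.003826 × 1.872 = 0.007162 N/C.

E ≈ 0.00716 N/C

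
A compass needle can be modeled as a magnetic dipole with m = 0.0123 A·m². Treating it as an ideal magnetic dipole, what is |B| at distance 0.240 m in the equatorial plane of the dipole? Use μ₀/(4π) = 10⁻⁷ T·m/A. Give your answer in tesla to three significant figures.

B ≈ 8.90×10⁻⁸ T

In the equatorial plane B = (μ₀/4π)·m/r³ (half the axial value).
B = (10⁻⁷)·(0.0123) / (0.240)³ = 8.898×10⁻⁸ T.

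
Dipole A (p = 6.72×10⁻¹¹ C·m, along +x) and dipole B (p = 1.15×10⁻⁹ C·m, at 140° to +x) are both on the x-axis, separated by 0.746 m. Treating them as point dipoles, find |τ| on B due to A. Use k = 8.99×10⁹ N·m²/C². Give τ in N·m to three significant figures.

τ ≈ 2.15×10⁻⁹ N·m

The second dipole sits on the axis of the first, so the field there is axial: E₁ = 2kp₁/r³ along +x.
E₁ = 2(8.99×10⁹)(6.72×10⁻¹¹)/(0.746)³ = 2.910 N/C.
Torque on the second dipole: τ = p₂ E₁ sinθ.
τ = (1.15×10⁻⁹)(2.910)·sin140° = 2.151×10⁻⁹ N·m.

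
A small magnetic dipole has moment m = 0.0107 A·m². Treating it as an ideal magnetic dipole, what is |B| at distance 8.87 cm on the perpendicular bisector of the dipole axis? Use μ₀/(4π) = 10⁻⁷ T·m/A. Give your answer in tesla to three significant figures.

In the equatorial plane B = (μ₀/4π)·m/r³ (half the axial value).
B = (10⁻⁷)·(0.0107) / (0.0887)³ = 1.533×10⁻⁶ T.

B ≈ 1.53×10⁻⁶ T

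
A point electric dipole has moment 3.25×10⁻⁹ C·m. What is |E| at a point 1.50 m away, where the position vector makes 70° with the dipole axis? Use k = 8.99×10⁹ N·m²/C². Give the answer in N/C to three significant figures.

E ≈ 10.1 N/C

At angle θ the dipole field magnitude is E = (kp/r³)·√(1 + 3cos²θ).
kp/r³ = (8.99×10⁹)(3.25×10⁻⁹) / (1.50)³ = 8.657 N/C.
√(1 + 3cos²70°) = √(1 + 3·0.1170) = √1.3509 ≈ 1.1623.
E ≈ 8.657 × 1.162 = 10.06 N/C.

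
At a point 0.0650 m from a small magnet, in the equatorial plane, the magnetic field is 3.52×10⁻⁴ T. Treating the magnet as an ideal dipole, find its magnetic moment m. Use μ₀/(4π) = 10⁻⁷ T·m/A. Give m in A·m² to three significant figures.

m ≈ 0.967 A·m²

In the equatorial plane B = (μ₀/4π)·m/r³, so m = Br³·4π/(μ₀).
m = (3.52×10⁻⁴)·(0.0650)³ / (10⁻⁷) = 0.9667 A·m².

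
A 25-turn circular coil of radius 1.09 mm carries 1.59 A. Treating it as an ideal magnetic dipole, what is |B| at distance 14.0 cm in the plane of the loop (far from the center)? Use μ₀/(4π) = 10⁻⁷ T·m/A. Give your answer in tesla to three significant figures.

m = NIA = NIπa² = 25·(1.59)·π·(0.00109)² = 1.484×10⁻⁴ A·m².
In the equatorial plane B = (μ₀/4π)·m/r³ (half the axial value).
B = (10⁻⁷)·(1.484×10⁻⁴) / (0.140)³ = 5.408×10⁻⁹ T.

B ≈ 5.41×10⁻⁹ T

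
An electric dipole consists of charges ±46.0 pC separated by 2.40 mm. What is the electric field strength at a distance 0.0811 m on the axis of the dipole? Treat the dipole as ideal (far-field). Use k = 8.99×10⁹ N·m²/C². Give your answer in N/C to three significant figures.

Dipole moment p = qd = (4.60×10⁻¹¹ C)(0.00240 m) = 1.104×10⁻¹³ C·m.
On the dipole axis E = 2kp/r³.
E = 2·(8.99×10⁹)(1.104×10⁻¹³) / (0.0811)³ = 3.721 N/C.

E ≈ 3.72 N/C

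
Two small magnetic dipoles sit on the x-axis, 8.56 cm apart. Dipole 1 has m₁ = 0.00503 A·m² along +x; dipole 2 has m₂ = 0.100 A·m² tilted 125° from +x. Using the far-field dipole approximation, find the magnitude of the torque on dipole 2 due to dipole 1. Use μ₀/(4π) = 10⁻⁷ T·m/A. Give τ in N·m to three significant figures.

Dipole B is on the axis of dipole A, so B₁ there is axial: B₁ = (μ₀/4π)·2m₁/r³ along +x.
B₁ = 2(10⁻⁷)(0.00503)/(0.0856)³ = 1.604×10⁻⁶ T.
τ = m₂ B₁ sinθ.
τ = (0.100)(1.604×10⁻⁶)·sin125° = 1.314×10⁻⁷ N·m.

τ ≈ 1.31×10⁻⁷ N·m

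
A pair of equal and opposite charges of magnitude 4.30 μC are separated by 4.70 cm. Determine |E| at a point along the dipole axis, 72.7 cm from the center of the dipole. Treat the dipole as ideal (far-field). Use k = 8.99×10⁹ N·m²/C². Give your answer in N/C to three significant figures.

Dipole moment p = qd = (4.30×10⁻⁶ C)(0.0470 m) = 2.021×10⁻⁷ C·m.
On the dipole axis E = 2kp/r³.
E = 2·(8.99×10⁹)(2.021×10⁻⁷) / (0.727)³ = 9457 N/C.

E ≈ 9460 N/C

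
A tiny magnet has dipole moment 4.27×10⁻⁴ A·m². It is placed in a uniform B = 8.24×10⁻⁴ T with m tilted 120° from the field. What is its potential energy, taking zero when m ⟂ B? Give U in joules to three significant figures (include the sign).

U ≈ 1.76×10⁻⁷ J

U = −m·B = −mB cosθ.
U = −(4.27×10⁻⁴)(8.24×10⁻⁴)·cos120° = 1.759×10⁻⁷ J.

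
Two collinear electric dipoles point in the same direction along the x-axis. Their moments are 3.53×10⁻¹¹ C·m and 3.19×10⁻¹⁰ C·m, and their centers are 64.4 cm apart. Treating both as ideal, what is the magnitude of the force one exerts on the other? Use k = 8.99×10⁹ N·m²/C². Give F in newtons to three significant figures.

F ≈ 3.53×10⁻⁹ N

On-axis field of dipole 1 at distance r: E = 2kp₁/r³. Force on dipole 2 is F = p₂·dE/dr (gradient along axis).
dE/dr = −6kp₁/r⁴, so |F| = 6kp₁p₂/r⁴ (attractive for aligned moments).
F = 6(8.99×10⁹)(3.53×10⁻¹¹)(3.19×10⁻¹⁰)/(0.644)⁴ = 3.531×10⁻⁹ N.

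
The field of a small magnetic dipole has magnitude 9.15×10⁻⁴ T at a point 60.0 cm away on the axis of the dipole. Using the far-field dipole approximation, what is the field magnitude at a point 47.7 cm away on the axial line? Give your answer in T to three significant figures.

Dipole fields scale as 1/r³ in the far field; the geometry is the same at both points.
B₂ = B₁ · (r₁/r₂)³ = 9.15×10⁻⁴ · (60.0/47.7)³.
(r₁/r₂)³ = (1.258)³ = 1.99.
B₂ ≈ 0.001821 T.

B ≈ 0.00182 T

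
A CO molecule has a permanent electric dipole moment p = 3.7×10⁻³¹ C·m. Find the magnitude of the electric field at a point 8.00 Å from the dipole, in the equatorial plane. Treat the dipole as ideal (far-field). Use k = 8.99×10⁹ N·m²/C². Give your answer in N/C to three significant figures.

In the equatorial plane E = kp/r³.
E = (8.99×10⁹)(3.70×10⁻³¹) / (8.00×10⁻¹⁰)³ = 6.497×10⁶ N/C.

E ≈ 6.50×10⁶ N/C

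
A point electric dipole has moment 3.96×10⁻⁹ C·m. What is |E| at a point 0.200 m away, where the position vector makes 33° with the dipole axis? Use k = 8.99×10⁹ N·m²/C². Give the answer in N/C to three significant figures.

At angle θ the dipole field magnitude is E = (kp/r³)·√(1 + 3cos²θ).
kp/r³ = (8.99×10⁹)(3.96×10⁻⁹) / (0.200)³ = 4450 N/C.
√(1 + 3cos²33°) = √(1 + 3·0.7034) = √3.1101 ≈ 1.7635.
E ≈ 4450 × 1.764 = 7848 N/C.

E ≈ 7850 N/C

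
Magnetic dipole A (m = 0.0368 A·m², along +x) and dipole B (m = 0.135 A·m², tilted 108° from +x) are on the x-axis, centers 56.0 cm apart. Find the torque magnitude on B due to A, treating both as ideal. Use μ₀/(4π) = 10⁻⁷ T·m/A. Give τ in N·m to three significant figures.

τ ≈ 5.38×10⁻⁹ N·m

Dipole B is on the axis of dipole A, so B₁ there is axial: B₁ = (μ₀/4π)·2m₁/r³ along +x.
B₁ = 2(10⁻⁷)(0.0368)/(0.560)³ = 4.191×10⁻⁸ T.
τ = m₂ B₁ sinθ.
τ = (0.135)(4.191×10⁻⁸)·sin108° = 5.381×10⁻⁹ N·m.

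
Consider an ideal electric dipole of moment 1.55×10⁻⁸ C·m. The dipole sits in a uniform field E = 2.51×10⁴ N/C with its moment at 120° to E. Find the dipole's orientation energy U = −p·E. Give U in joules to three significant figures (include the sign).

U ≈ 1.95×10⁻⁴ J

U = −p·E = −pE cosθ.
U = −(1.55×10⁻⁸)(2.51×10⁴)·cos120° = 1.945×10⁻⁴ J.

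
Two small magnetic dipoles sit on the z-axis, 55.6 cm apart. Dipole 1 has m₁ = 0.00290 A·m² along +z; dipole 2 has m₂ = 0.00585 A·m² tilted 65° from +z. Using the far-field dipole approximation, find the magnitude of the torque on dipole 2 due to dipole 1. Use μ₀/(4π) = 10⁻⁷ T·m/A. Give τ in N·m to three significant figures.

τ ≈ 1.79×10⁻¹¹ N·m

Dipole B is on the axis of dipole A, so B₁ there is axial: B₁ = (μ₀/4π)·2m₁/r³ along +z.
B₁ = 2(10⁻⁷)(0.00290)/(0.556)³ = 3.374×10⁻⁹ T.
τ = m₂ B₁ sinθ.
τ = (0.00585)(3.374×10⁻⁹)·sin65° = 1.789×10⁻¹¹ N·m.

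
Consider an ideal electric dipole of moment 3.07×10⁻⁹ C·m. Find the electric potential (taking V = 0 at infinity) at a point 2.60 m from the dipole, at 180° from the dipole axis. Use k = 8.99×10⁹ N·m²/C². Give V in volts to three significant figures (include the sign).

The dipole potential is V = kp cosθ / r².
V = (8.99×10⁹)(3.07×10⁻⁹)·cos180° / (2.60)² = -4.083 V.

V ≈ -4.08 V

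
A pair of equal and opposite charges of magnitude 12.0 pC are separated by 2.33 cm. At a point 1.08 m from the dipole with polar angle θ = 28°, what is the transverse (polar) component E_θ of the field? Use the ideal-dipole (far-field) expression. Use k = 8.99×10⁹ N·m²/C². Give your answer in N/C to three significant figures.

E_θ ≈ 9.37×10⁻⁴ N/C

Dipole moment p = qd = (1.20×10⁻¹¹ C)(0.0233 m) = 2.796×10⁻¹³ C·m.
For a dipole, E_θ = (kp sinθ)/r³.
kp/r³ = (8.99×10⁹)(2.796×10⁻¹³)/(1.08)³ = 0.001995 N/C.
E_θ = 0.001995·sin28° = 9.368×10⁻⁴ N/C.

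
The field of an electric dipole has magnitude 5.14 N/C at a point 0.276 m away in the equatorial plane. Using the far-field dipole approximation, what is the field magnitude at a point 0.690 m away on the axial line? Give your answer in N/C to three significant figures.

Dipole fields scale as 1/r³ in the far field.
The axial field is twice the equatorial field at the same r, so the geometry factor is 2/1.
E₂ = E₁ · (2/1) · (r₁/r₂)³ = 5.14 · 2 · (0.276/0.690)³.
(r₁/r₂)³ = (0.4)³ = 0.064.
E₂ ≈ 0.6579 N/C.

E ≈ 0.658 N/C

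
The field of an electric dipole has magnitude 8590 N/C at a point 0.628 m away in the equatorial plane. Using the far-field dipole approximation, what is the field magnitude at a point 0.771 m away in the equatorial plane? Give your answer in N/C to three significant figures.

E ≈ 4640 N/C

Dipole fields scale as 1/r³ in the far field; the geometry is the same at both points.
E₂ = E₁ · (r₁/r₂)³ = 8590 · (0.628/0.771)³.
(r₁/r₂)³ = (0.8145)³ = 0.5404.
E₂ ≈ 4642 N/C.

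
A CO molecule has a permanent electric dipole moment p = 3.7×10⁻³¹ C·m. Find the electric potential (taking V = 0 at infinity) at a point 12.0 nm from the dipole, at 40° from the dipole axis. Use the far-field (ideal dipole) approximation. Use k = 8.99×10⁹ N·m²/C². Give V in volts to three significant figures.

V ≈ 1.77×10⁻⁵ V

The dipole potential is V = kp cosθ / r².
V = (8.99×10⁹)(3.70×10⁻³¹)·cos40° / (1.20×10⁻⁸)² = 1.770×10⁻⁵ V.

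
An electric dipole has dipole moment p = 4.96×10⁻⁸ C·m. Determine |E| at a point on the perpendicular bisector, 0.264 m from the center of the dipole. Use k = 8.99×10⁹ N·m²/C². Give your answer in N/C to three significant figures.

E ≈ 2.42×10⁴ N/C

In the equatorial plane E = kp/r³.
E = (8.99×10⁹)(4.96×10⁻⁸) / (0.264)³ = 2.423×10⁴ N/C.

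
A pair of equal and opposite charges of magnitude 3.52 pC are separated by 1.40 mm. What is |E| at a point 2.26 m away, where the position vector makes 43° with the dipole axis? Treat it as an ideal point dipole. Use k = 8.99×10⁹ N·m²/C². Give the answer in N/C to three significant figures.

E ≈ 6.19×10⁻⁶ N/C

Dipole moment p = qd = (3.52×10⁻¹² C)(0.00140 m) = 4.928×10⁻¹⁵ C·m.
At angle θ the dipole field magnitude is E = (kp/r³)·√(1 + 3cos²θ).
kp/r³ = (8.99×10⁹)(4.928×10⁻¹⁵) / (2.26)³ = 3.838×10⁻⁶ N/C.
√(1 + 3cos²43°) = √(1 + 3·0.5349) = √2.6046 ≈ 1.6139.
E ≈ 3.838×10⁻⁶ × 1.614 = 6.194×10⁻⁶ N/C.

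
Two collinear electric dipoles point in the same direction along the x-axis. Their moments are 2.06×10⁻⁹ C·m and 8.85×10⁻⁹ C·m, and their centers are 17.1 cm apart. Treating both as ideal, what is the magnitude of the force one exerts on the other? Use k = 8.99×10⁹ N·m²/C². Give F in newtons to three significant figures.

F ≈ 0.00115 N

On-axis field of dipole 1 at distance r: E = 2kp₁/r³. Force on dipole 2 is F = p₂·dE/dr (gradient along axis).
dE/dr = −6kp₁/r⁴, so |F| = 6kp₁p₂/r⁴ (attractive for aligned moments).
F = 6(8.99×10⁹)(2.06×10⁻⁹)(8.85×10⁻⁹)/(0.171)⁴ = 0.001150 N.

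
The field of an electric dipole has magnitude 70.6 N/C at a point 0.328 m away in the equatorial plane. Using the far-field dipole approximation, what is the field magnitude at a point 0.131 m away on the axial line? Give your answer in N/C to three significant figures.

E ≈ 2220 N/C

Dipole fields scale as 1/r³ in the far field.
The axial field is twice the equatorial field at the same r, so the geometry factor is 2/1.
E₂ = E₁ · (2/1) · (r₁/r₂)³ = 70.6 · 2 · (0.328/0.131)³.
(r₁/r₂)³ = (2.504)³ = 15.7.
E₂ ≈ 2216 N/C.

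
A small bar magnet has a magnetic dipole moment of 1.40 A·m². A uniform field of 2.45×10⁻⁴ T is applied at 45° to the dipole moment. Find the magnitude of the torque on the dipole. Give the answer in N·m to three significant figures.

τ ≈ 2.43×10⁻⁴ N·m

Torque on a magnetic dipole: τ = mB sinθ.
τ = (1.40)(2.45×10⁻⁴)·sin45° = 2.425×10⁻⁴ N·m.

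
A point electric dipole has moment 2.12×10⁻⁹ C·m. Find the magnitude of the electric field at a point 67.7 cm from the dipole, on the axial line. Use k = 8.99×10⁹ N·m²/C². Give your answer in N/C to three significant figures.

On the dipole axis E = 2kp/r³.
E = 2·(8.99×10⁹)(2.12×10⁻⁹) / (0.677)³ = 122.8 N/C.

E ≈ 123 N/C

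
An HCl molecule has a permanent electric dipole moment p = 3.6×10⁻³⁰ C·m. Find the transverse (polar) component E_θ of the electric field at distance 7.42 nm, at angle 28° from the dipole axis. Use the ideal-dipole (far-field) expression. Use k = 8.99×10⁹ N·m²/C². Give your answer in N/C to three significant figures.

E_θ ≈ 3.72×10⁴ N/C

For a dipole, E_θ = (kp sinθ)/r³.
kp/r³ = (8.99×10⁹)(3.60×10⁻³⁰)/(7.42×10⁻⁹)³ = 7.922×10⁴ N/C.
E_θ = 7.922×10⁴·sin28° = 3.719×10⁴ N/C.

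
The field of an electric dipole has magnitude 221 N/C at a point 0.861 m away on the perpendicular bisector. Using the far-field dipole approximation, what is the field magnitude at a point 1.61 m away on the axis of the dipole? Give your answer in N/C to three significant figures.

Dipole fields scale as 1/r³ in the far field.
The axial field is twice the equatorial field at the same r, so the geometry factor is 2/1.
E₂ = E₁ · (2/1) · (r₁/r₂)³ = 221 · 2 · (0.861/1.61)³.
(r₁/r₂)³ = (0.5348)³ = 0.1529.
E₂ ≈ 67.60 N/C.

E ≈ 67.6 N/C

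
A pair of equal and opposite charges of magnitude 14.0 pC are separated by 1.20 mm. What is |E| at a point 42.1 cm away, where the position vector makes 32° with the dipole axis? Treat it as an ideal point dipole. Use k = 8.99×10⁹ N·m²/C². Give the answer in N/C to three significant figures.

Dipole moment p = qd = (1.40×10⁻¹¹ C)(0.00120 m) = 1.68×10⁻¹⁴ C·m.
At angle θ the dipole field magnitude is E = (kp/r³)·√(1 + 3cos²θ).
kp/r³ = (8.99×10⁹)(1.68×10⁻¹⁴) / (0.421)³ = 0.002024 N/C.
√(1 + 3cos²32°) = √(1 + 3·0.7192) = √3.1576 ≈ 1.7770.
E ≈ 0.002024 × 1.777 = 0.003597 N/C.

E ≈ 0.00360 N/C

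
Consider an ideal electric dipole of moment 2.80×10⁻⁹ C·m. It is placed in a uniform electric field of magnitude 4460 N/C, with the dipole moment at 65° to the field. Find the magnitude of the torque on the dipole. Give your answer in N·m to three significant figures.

Torque on an electric dipole: τ = pE sinθ.
τ = (2.80×10⁻⁹)(4460)·sin65° = 1.132×10⁻⁵ N·m.

τ ≈ 1.13×10⁻⁵ N·m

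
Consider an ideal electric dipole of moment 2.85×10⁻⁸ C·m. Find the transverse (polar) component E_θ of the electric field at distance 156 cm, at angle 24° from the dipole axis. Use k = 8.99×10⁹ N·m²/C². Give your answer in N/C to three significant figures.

E_θ ≈ 27.5 N/C

For a dipole, E_θ = (kp sinθ)/r³.
kp/r³ = (8.99×10⁹)(2.85×10⁻⁸)/(1.56)³ = 67.49 N/C.
E_θ = 67.49·sin24° = 27.45 N/C.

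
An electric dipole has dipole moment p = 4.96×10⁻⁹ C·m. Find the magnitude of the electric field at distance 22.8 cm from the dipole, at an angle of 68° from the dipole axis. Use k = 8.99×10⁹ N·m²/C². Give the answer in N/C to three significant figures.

E ≈ 4480 N/C

At angle θ the dipole field magnitude is E = (kp/r³)·√(1 + 3cos²θ).
kp/r³ = (8.99×10⁹)(4.96×10⁻⁹) / (0.228)³ = 3762 N/C.
√(1 + 3cos²68°) = √(1 + 3·0.1403) = √1.4210 ≈ 1.1921.
E ≈ 3762 × 1.192 = 4485 N/C.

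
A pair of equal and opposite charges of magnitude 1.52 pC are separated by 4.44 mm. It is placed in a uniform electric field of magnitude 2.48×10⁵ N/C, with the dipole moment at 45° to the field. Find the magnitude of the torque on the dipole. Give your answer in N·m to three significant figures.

Dipole moment p = qd = (1.52×10⁻¹² C)(0.00444 m) = 6.749×10⁻¹⁵ C·m.
Torque on an electric dipole: τ = pE sinθ.
τ = (6.749×10⁻¹⁵)(2.48×10⁵)·sin45° = 1.184×10⁻⁹ N·m.

τ ≈ 1.18×10⁻⁹ N·m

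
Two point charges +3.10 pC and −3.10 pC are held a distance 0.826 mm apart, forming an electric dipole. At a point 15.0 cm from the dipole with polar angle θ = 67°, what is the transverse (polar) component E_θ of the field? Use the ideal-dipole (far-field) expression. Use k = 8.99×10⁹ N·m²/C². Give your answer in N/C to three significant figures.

E_θ ≈ 0.00628 N/C

Dipole moment p = qd = (3.10×10⁻¹² C)(8.26×10⁻⁴ m) = 2.561×10⁻¹⁵ C·m.
For a dipole, E_θ = (kp sinθ)/r³.
kp/r³ = (8.99×10⁹)(2.561×10⁻¹⁵)/(0.150)³ = 0.006822 N/C.
E_θ = 0.006822·sin67° = 0.006279 N/C.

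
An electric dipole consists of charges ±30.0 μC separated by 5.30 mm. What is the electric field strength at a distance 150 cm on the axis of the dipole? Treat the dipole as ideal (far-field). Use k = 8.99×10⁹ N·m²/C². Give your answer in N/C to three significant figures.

E ≈ 847 N/C

Dipole moment p = qd = (3.00×10⁻⁵ C)(0.00530 m) = 1.59×10⁻⁷ C·m.
On the dipole axis E = 2kp/r³.
E = 2·(8.99×10⁹)(1.59×10⁻⁷) / (1.50)³ = 847.1 N/C.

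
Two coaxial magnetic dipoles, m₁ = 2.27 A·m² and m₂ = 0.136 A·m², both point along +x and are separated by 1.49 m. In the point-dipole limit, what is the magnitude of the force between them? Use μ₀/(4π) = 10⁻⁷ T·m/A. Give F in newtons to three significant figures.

On-axis B of dipole 1: B = (μ₀/4π)·2m₁/r³. Force on dipole 2: F = m₂·dB/dr.
dB/dr = −(μ₀/4π)·6m₁/r⁴, so |F| = (μ₀/4π)·6m₁m₂/r⁴.
F = 6(10⁻⁷)(2.27)(0.136)/(1.49)⁴ = 3.758×10⁻⁸ N.

F ≈ 3.76×10⁻⁸ N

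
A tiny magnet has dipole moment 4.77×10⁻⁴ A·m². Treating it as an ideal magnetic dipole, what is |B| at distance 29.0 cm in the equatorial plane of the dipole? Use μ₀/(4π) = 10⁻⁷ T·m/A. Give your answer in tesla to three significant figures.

In the equatorial plane B = (μ₀/4π)·m/r³ (half the axial value).
B = (10⁻⁷)·(4.77×10⁻⁴) / (0.290)³ = 1.956×10⁻⁹ T.

B ≈ 1.96×10⁻⁹ T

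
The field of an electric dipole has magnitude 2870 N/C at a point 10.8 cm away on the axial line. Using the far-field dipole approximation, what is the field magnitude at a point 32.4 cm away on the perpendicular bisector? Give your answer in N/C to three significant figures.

E ≈ 53.1 N/C

Dipole fields scale as 1/r³ in the far field.
The axial field is twice the equatorial field at the same r, so the geometry factor is 1/2.
E₂ = E₁ · (1/2) · (r₁/r₂)³ = 2870 · 0.5 · (10.8/32.4)³.
(r₁/r₂)³ = (0.3333)³ = 0.03704.
E₂ ≈ 53.15 N/C.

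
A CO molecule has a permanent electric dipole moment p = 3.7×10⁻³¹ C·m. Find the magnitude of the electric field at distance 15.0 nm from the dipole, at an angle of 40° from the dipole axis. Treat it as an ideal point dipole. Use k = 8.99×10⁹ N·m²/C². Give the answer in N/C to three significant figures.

At angle θ the dipole field magnitude is E = (kp/r³)·√(1 + 3cos²θ).
kp/r³ = (8.99×10⁹)(3.70×10⁻³¹) / (1.50×10⁻⁸)³ = 985.6 N/C.
√(1 + 3cos²40°) = √(1 + 3·0.5868) = √2.7605 ≈ 1.6615.
E ≈ 985.6 × 1.661 = 1637 N/C.

E ≈ 1640 N/C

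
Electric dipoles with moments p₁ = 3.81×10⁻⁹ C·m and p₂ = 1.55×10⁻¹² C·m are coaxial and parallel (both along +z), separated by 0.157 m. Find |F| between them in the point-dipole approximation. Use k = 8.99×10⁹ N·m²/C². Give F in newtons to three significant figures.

F ≈ 5.24×10⁻⁷ N

On-axis field of dipole 1 at distance r: E = 2kp₁/r³. Force on dipole 2 is F = p₂·dE/dr (gradient along axis).
dE/dr = −6kp₁/r⁴, so |F| = 6kp₁p₂/r⁴ (attractive for aligned moments).
F = 6(8.99×10⁹)(3.81×10⁻⁹)(1.55×10⁻¹²)/(0.157)⁴ = 5.243×10⁻⁷ N.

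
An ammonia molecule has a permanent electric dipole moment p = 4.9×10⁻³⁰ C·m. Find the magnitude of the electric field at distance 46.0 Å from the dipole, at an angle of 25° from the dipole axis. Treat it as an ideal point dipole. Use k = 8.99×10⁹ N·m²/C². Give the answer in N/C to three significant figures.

At angle θ the dipole field magnitude is E = (kp/r³)·√(1 + 3cos²θ).
kp/r³ = (8.99×10⁹)(4.90×10⁻³⁰) / (4.60×10⁻⁹)³ = 4.526×10⁵ N/C.
√(1 + 3cos²25°) = √(1 + 3·0.8214) = √3.4642 ≈ 1.8612.
E ≈ 4.526×10⁵ × 1.861 = 8.423×10⁵ N/C.

E ≈ 8.42×10⁵ N/C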